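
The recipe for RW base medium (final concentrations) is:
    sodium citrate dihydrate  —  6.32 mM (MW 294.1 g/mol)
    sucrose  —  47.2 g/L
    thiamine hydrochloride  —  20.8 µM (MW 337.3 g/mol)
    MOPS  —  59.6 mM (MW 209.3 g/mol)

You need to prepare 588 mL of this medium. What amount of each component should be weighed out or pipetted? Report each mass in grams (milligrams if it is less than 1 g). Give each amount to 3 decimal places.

Scale factor relative to 1 L: 0.588.
sodium citrate dihydrate: 6.32 mmol/L × 294.1 g/mol × 0.588 L ÷ 1000 = 1.093 g
sucrose: 47.2 g/L × 0.588 L = 27.754 g
thiamine hydrochloride: 20.8 µmol/L × 337.3 g/mol × 0.588 L ÷ 1000 = 4.125 mg
MOPS: 59.6 mmol/L × 209.3 g/mol × 0.588 L ÷ 1000 = 7.335 g

sodium citrate dihydrate 1.093 g; sucrose 27.754 g; thiamine hydrochloride 4.125 mg; MOPS 7.335 g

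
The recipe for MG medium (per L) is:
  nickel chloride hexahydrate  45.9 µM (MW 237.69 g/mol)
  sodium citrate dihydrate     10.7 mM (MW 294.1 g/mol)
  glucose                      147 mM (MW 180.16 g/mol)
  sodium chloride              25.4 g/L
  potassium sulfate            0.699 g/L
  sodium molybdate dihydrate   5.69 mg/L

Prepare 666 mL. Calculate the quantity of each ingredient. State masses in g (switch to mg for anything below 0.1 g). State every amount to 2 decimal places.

Scale factor relative to 1 L: 0.666.
nickel chloride hexahydrate: 45.9 µmol/L × 237.69 g/mol × 0.666 L ÷ 1000 = 7.27 mg
sodium citrate dihydrate: 10.7 mmol/L × 294.1 g/mol × 0.666 L ÷ 1000 = 2.10 g
glucose: 147 mmol/L × 180.16 g/mol × 0.666 L ÷ 1000 = 17.64 g
sodium chloride: 25.4 g/L × 0.666 L = 16.92 g
potassium sulfate: 0.699 g/L × 0.666 L = 0.47 g
sodium molybdate dihydrate: 5.69 mg/L × 0.666 L = 3.79 mg

nickel chloride hexahydrate 7.27 mg; sodium citrate dihydrate 2.10 g; glucose 17.64 g; sodium chloride 16.92 g; potassium sulfate 0.47 g; sodium molybdate dihydrate 3.79 mg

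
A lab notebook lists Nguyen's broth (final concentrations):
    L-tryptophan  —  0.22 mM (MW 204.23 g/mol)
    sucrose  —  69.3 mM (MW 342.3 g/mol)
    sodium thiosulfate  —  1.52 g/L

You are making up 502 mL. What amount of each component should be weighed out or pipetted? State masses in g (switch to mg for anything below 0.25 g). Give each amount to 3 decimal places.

Scale factor relative to 1 L: 0.502.
L-tryptophan: 0.22 mmol/L × 204.23 mg/mmol × 0.502 L = 22.555 mg
sucrose: 69.3 mmol/L × 342.3 g/mol × 0.502 L ÷ 1000 = 11.908 g
sodium thiosulfate: 1.52 g/L × 0.502 L = 0.763 g

L-tryptophan 22.555 mg; sucrose 11.908 g; sodium thiosulfate 0.763 g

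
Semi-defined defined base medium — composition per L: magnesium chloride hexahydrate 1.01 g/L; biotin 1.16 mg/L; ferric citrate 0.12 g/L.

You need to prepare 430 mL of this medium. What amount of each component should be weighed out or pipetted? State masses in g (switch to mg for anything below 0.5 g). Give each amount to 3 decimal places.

magnesium chloride hexahydrate 434.300 mg; biotin 0.499 mg; ferric citrate 51.600 mg

Scale factor relative to 1 L: 0.43.
magnesium chloride hexahydrate: 1.01 g/L × 0.43 L = 0.4343 g = 434.300 mg
biotin: 1.16 mg/L × 0.43 L = 0.499 mg
ferric citrate: 0.12 g/L × 0.43 L = 0.0516 g = 51.600 mg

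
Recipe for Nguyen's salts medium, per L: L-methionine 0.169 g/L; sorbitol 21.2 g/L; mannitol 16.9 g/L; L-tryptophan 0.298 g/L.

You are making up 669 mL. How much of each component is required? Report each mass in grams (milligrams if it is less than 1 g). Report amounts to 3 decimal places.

L-methionine 113.061 mg; sorbitol 14.183 g; mannitol 11.306 g; L-tryptophan 199.362 mg

Working volume: 669 mL = 0.669 L.
L-methionine: 0.169 g/L × 0.669 L = 0.113061 g = 113.061 mg
sorbitol: 21.2 g/L × 0.669 L = 14.183 g
mannitol: 16.9 g/L × 0.669 L = 11.306 g
L-tryptophan: 0.298 g/L × 0.669 L = 0.199362 g = 199.362 mg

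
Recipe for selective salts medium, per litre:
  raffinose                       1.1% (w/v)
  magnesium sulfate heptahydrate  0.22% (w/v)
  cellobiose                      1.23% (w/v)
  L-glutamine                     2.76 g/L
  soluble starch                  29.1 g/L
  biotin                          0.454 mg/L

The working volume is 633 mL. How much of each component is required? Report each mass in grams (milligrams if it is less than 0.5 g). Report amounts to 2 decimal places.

raffinose 6.96 g; magnesium sulfate heptahydrate 1.39 g; cellobiose 7.79 g; L-glutamine 1.75 g; soluble starch 18.42 g; biotin 0.29 mg

Target volume = 633 mL = 0.633 L.
raffinose: 1.1 g per 100 mL × 633 mL ÷ 100 = 6.96 g
magnesium sulfate heptahydrate: 0.22 g per 100 mL × 633 mL ÷ 100 = 1.39 g
cellobiose: 1.23% w/v = 12.3 g/L → 12.3 × 0.633 L = 7.79 g
L-glutamine: 2.76 g/L × 0.633 L = 1.75 g
soluble starch: 29.1 g/L × 0.633 L = 18.42 g
biotin: 0.454 mg/L × 0.633 L = 0.29 mg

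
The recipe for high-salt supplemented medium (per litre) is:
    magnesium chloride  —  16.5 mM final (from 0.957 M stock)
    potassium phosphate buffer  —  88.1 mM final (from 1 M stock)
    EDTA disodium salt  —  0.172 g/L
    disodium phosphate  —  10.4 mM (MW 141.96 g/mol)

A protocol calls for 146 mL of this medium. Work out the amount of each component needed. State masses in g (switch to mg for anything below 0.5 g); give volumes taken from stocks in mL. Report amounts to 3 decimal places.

magnesium chloride 2.517 mL; potassium phosphate buffer 12.863 mL; EDTA disodium salt 25.112 mg; disodium phosphate 215.552 mg

Working volume: 146 mL = 0.146 L.
magnesium chloride: V = C2·V2/C1 = 16.5 mM × 146 mL ÷ 957 mM = 2.517 mL
potassium phosphate buffer: C1V1 = C2V2 → 88.1 mM × 146 mL ÷ 1000 mM = 12.863 mL
EDTA disodium salt: 0.172 g/L × 0.146 L = 0.025112 g = 25.112 mg
disodium phosphate: 10.4 mmol/L × 141.96 mg/mmol × 0.146 L = 215.552 mg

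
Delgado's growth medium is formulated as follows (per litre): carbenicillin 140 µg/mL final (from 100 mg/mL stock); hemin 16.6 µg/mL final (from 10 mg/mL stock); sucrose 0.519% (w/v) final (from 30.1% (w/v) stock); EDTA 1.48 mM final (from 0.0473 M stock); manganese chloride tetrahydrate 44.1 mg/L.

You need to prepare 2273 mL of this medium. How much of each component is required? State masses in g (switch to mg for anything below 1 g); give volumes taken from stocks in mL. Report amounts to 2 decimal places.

Target volume = 2273 mL = 2.273 L.
carbenicillin: V = C2·V2/C1 = 140 µg/mL × 2273 mL ÷ 100000 µg/mL = 3.18 mL
hemin: dilute stock: 16.6 µg/mL × 2273 mL ÷ 10000 µg/mL = 3.77 mL
sucrose: V = C2·V2/C1 = 0.519% ÷ 30.1% × 2273 mL = 39.19 mL
EDTA: V = C2·V2/C1 = 1.48 mM × 2273 mL ÷ 47.3 mM = 71.12 mL
manganese chloride tetrahydrate: 44.1 mg/L × 2.273 L = 100.24 mg

carbenicillin 3.18 mL; hemin 3.77 mL; sucrose 39.19 mL; EDTA 71.12 mL; manganese chloride tetrahydrate 100.24 mg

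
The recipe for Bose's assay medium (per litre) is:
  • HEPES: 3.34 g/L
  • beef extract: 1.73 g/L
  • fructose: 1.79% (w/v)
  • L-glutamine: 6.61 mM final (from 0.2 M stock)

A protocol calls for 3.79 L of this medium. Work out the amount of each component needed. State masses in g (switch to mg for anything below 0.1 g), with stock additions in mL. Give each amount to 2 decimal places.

Working volume: 3.79 L.
HEPES: 3.34 g/L × 3.79 L = 12.66 g
beef extract: 1.73 g/L × 3.79 L = 6.56 g
fructose: 1.79% w/v = 17.9 g/L → 17.9 × 3.79 L = 67.84 g
L-glutamine: C1V1 = C2V2 → 6.61 mM × 3790 mL ÷ 200 mM = 125.26 mL

HEPES 12.66 g; beef extract 6.56 g; fructose 67.84 g; L-glutamine 125.26 mL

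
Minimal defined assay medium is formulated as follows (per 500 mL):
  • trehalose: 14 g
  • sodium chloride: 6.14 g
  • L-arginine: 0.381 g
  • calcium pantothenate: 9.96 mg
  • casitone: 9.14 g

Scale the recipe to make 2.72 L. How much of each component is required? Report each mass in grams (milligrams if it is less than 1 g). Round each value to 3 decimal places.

Ratio of target to recipe volume: 2720 / 500 = 5.44.
trehalose: 14 g × (2720 mL / 500 mL) = 76.160 g
sodium chloride: 6.14 g × (2720 mL / 500 mL) = 33.402 g
L-arginine: 0.381 g × (2720 mL / 500 mL) = 2.073 g
calcium pantothenate: 9.96 mg × (2720 mL / 500 mL) = 54.182 mg
casitone: 9.14 g × (2720 mL / 500 mL) = 49.722 g

trehalose 76.160 g; sodium chloride 33.402 g; L-arginine 2.073 g; calcium pantothenate 54.182 mg; casitone 49.722 g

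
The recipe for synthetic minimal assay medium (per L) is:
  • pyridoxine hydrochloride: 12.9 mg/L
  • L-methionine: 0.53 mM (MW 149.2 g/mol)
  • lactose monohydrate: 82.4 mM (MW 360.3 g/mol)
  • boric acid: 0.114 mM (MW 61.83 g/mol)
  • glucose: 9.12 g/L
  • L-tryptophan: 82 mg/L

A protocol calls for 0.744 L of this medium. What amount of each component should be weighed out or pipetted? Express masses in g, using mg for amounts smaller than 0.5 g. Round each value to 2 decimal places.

Scale factor relative to 1 L: 0.744.
pyridoxine hydrochloride: 12.9 mg/L × 0.744 L = 9.60 mg
L-methionine: 0.53 mmol/L × 149.2 mg/mmol × 0.744 L = 58.83 mg
lactose monohydrate: 82.4 mmol/L × 360.3 g/mol × 0.744 L ÷ 1000 = 22.09 g
boric acid: 0.114 mmol/L × 61.83 mg/mmol × 0.744 L = 5.24 mg
glucose: 9.12 g/L × 0.744 L = 6.79 g
L-tryptophan: 82 mg/L × 0.744 L = 61.01 mg

pyridoxine hydrochloride 9.60 mg; L-methionine 58.83 mg; lactose monohydrate 22.09 g; boric acid 5.24 mg; glucose 6.79 g; L-tryptophan 61.01 mg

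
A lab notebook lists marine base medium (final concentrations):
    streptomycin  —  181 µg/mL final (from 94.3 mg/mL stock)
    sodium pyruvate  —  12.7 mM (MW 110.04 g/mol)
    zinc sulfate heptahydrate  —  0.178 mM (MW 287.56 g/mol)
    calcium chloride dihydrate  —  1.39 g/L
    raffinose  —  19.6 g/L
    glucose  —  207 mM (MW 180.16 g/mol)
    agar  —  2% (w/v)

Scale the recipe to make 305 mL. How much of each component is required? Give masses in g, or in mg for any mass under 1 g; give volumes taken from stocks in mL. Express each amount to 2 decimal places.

Target volume = 305 mL = 0.305 L.
streptomycin: V = C2·V2/C1 = 181 µg/mL × 305 mL ÷ 94300 µg/mL = 0.59 mL
sodium pyruvate: 12.7 mmol/L × 110.04 mg/mmol × 0.305 L = 426.24 mg
zinc sulfate heptahydrate: 0.178 mmol/L × 287.56 mg/mmol × 0.305 L = 15.61 mg
calcium chloride dihydrate: 1.39 g/L × 0.305 L = 0.42395 g = 423.95 mg
raffinose: 19.6 g/L × 0.305 L = 5.98 g
glucose: 207 mmol/L × 180.16 g/mol × 0.305 L ÷ 1000 = 11.37 g
agar: 2 g per 100 mL × 305 mL ÷ 100 = 6.10 g

streptomycin 0.59 mL; sodium pyruvate 426.24 mg; zinc sulfate heptahydrate 15.61 mg; calcium chloride dihydrate 423.95 mg; raffinose 5.98 g; glucose 11.37 g; agar 6.10 g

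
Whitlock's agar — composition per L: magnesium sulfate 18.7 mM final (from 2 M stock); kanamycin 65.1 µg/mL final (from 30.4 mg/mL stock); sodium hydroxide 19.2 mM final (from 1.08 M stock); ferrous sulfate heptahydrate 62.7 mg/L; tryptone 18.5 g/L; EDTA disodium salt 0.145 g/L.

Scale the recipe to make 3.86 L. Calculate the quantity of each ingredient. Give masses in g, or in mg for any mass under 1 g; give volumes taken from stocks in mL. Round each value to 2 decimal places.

Working volume: 3.86 L.
magnesium sulfate: dilute stock: 18.7 mM × 3860 mL ÷ 2000 mM = 36.09 mL
kanamycin: dilute stock: 65.1 µg/mL × 3860 mL ÷ 30400 µg/mL = 8.27 mL
sodium hydroxide: C1V1 = C2V2 → 19.2 mM × 3860 mL ÷ 1080 mM = 68.62 mL
ferrous sulfate heptahydrate: 62.7 mg/L × 3.86 L = 242.02 mg
tryptone: 18.5 g/L × 3.86 L = 71.41 g
EDTA disodium salt: 0.145 g/L × 3.86 L = 0.5597 g = 559.70 mg

magnesium sulfate 36.09 mL; kanamycin 8.27 mL; sodium hydroxide 68.62 mL; ferrous sulfate heptahydrate 242.02 mg; tryptone 71.41 g; EDTA disodium salt 559.70 mg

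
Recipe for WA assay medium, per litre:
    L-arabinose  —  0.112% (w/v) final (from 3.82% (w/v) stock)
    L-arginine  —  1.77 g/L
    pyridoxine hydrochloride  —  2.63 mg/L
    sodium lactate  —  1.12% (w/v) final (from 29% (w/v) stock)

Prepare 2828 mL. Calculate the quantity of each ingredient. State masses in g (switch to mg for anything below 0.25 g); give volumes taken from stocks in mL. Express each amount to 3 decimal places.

L-arabinose 82.915 mL; L-arginine 5.006 g; pyridoxine hydrochloride 7.438 mg; sodium lactate 109.219 mL

Target volume = 2828 mL = 2.828 L.
L-arabinose: V = C2·V2/C1 = 0.112% ÷ 3.82% × 2828 mL = 82.915 mL
L-arginine: 1.77 g/L × 2.828 L = 5.006 g
pyridoxine hydrochloride: 2.63 mg/L × 2.828 L = 7.438 mg
sodium lactate: C1V1 = C2V2 → 1.12% ÷ 29% × 2828 mL = 109.219 mL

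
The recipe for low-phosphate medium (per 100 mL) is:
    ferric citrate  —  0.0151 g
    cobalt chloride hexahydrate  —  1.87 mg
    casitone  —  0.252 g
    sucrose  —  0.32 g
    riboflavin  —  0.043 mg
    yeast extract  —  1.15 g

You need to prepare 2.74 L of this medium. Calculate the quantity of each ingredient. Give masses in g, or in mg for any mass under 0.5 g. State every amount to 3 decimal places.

ferric citrate 413.740 mg; cobalt chloride hexahydrate 51.238 mg; casitone 6.905 g; sucrose 8.768 g; riboflavin 1.178 mg; yeast extract 31.510 g

Scale factor = 2740 mL / 100 mL = 27.4.
ferric citrate: 0.0151 g × (2740 mL / 100 mL) = 0.41374 g = 413.740 mg
cobalt chloride hexahydrate: 1.87 mg × (2740 mL / 100 mL) = 51.238 mg
casitone: 0.252 g × (2740 mL / 100 mL) = 6.905 g
sucrose: 0.32 g × (2740 mL / 100 mL) = 8.768 g
riboflavin: 0.043 mg × (2740 mL / 100 mL) = 1.178 mg
yeast extract: 1.15 g × (2740 mL / 100 mL) = 31.510 g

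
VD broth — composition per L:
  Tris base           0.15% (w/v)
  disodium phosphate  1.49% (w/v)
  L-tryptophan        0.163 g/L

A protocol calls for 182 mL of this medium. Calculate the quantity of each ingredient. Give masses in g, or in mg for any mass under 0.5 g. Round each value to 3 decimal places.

Tris base 273.000 mg; disodium phosphate 2.712 g; L-tryptophan 29.666 mg

Target volume = 182 mL = 0.182 L.
Tris base: 0.15 g per 100 mL × 182 mL ÷ 100 = 0.273 g = 273.000 mg
disodium phosphate: 1.49 g per 100 mL × 182 mL ÷ 100 = 2.712 g
L-tryptophan: 0.163 g/L × 0.182 L = 0.029666 g = 29.666 mg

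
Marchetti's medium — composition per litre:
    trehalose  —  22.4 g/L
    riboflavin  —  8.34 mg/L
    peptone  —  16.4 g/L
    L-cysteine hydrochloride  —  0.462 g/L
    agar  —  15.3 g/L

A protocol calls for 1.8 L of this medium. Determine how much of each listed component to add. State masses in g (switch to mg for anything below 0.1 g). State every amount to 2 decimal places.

Scale factor relative to 1 L: 1.8.
trehalose: 22.4 g/L × 1.8 L = 40.32 g
riboflavin: 8.34 mg/L × 1.8 L = 15.01 mg
peptone: 16.4 g/L × 1.8 L = 29.52 g
L-cysteine hydrochloride: 0.462 g/L × 1.8 L = 0.83 g
agar: 15.3 g/L × 1.8 L = 27.54 g

trehalose 40.32 g; riboflavin 15.01 mg; peptone 29.52 g; L-cysteine hydrochloride 0.83 g; agar 27.54 g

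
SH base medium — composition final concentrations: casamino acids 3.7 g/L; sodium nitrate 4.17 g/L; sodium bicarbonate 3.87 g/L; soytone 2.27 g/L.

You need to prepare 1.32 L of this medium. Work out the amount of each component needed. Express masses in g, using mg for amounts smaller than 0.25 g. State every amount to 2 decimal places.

Scale factor relative to 1 L: 1.32.
casamino acids: 3.7 g/L × 1.32 L = 4.88 g
sodium nitrate: 4.17 g/L × 1.32 L = 5.50 g
sodium bicarbonate: 3.87 g/L × 1.32 L = 5.11 g
soytone: 2.27 g/L × 1.32 L = 3.00 g

casamino acids 4.88 g; sodium nitrate 5.50 g; sodium bicarbonate 5.11 g; soytone 3.00 g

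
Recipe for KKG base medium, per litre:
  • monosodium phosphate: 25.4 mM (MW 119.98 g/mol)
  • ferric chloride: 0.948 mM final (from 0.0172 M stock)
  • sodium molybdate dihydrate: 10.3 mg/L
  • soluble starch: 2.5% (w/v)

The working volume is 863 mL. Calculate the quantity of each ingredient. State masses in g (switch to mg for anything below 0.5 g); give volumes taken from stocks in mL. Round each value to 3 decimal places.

monosodium phosphate 2.630 g; ferric chloride 47.565 mL; sodium molybdate dihydrate 8.889 mg; soluble starch 21.575 g

Scale factor relative to 1 L: 0.863.
monosodium phosphate: 25.4 mmol/L × 119.98 g/mol × 0.863 L ÷ 1000 = 2.630 g
ferric chloride: dilute stock: 0.948 mM × 863 mL ÷ 17.2 mM = 47.565 mL
sodium molybdate dihydrate: 10.3 mg/L × 0.863 L = 8.889 mg
soluble starch: 2.5% w/v = 25 g/L → 25 × 0.863 L = 21.575 g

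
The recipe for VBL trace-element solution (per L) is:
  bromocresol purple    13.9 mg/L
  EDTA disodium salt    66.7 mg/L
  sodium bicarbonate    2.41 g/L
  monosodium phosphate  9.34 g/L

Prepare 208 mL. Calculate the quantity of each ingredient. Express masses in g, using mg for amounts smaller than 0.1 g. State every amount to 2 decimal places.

Target volume = 208 mL = 0.208 L.
bromocresol purple: 13.9 mg/L × 0.208 L = 2.89 mg
EDTA disodium salt: 66.7 mg/L × 0.208 L = 13.87 mg
sodium bicarbonate: 2.41 g/L × 0.208 L = 0.50 g
monosodium phosphate: 9.34 g/L × 0.208 L = 1.94 g

bromocresol purple 2.89 mg; EDTA disodium salt 13.87 mg; sodium bicarbonate 0.50 g; monosodium phosphate 1.94 g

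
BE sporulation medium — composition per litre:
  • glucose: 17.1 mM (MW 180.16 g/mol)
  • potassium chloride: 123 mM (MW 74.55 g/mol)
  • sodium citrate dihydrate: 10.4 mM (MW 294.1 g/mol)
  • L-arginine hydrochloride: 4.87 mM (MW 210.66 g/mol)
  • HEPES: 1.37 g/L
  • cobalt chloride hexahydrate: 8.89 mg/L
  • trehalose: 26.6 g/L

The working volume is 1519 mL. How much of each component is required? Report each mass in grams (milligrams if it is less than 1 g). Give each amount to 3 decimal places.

glucose 4.680 g; potassium chloride 13.929 g; sodium citrate dihydrate 4.646 g; L-arginine hydrochloride 1.558 g; HEPES 2.081 g; cobalt chloride hexahydrate 13.504 mg; trehalose 40.405 g

Working volume: 1519 mL = 1.519 L.
glucose: 17.1 mmol/L × 180.16 g/mol × 1.519 L ÷ 1000 = 4.680 g
potassium chloride: 123 mmol/L × 74.55 g/mol × 1.519 L ÷ 1000 = 13.929 g
sodium citrate dihydrate: 10.4 mmol/L × 294.1 g/mol × 1.519 L ÷ 1000 = 4.646 g
L-arginine hydrochloride: 4.87 mmol/L × 210.66 g/mol × 1.519 L ÷ 1000 = 1.558 g
HEPES: 1.37 g/L × 1.519 L = 2.081 g
cobalt chloride hexahydrate: 8.89 mg/L × 1.519 L = 13.504 mg
trehalose: 26.6 g/L × 1.519 L = 40.405 g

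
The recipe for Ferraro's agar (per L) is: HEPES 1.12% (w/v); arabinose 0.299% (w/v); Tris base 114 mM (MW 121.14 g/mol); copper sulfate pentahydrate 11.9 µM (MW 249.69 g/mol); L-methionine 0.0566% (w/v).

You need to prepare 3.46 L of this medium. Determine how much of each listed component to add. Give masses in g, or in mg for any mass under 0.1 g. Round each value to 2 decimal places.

HEPES 38.75 g; arabinose 10.35 g; Tris base 47.78 g; copper sulfate pentahydrate 10.28 mg; L-methionine 1.96 g

Working volume: 3.46 L.
HEPES: 1.12% w/v = 11.2 g/L → 11.2 × 3.46 L = 38.75 g
arabinose: 0.299 g per 100 mL × 3460 mL ÷ 100 = 10.35 g
Tris base: 114 mmol/L × 121.14 g/mol × 3.46 L ÷ 1000 = 47.78 g
copper sulfate pentahydrate: 11.9 µmol/L × 249.69 g/mol × 3.46 L ÷ 1000 = 10.28 mg
L-methionine: 0.0566% w/v = 0.566 g/L → 0.566 × 3.46 L = 1.96 g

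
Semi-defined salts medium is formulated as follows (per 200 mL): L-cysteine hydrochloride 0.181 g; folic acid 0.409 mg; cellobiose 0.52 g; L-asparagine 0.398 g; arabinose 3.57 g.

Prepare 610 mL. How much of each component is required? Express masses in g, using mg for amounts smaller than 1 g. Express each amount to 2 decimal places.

L-cysteine hydrochloride 552.05 mg; folic acid 1.25 mg; cellobiose 1.59 g; L-asparagine 1.21 g; arabinose 10.89 g

Ratio of target to recipe volume: 610 / 200 = 3.05.
L-cysteine hydrochloride: 0.181 g × (610 mL / 200 mL) = 0.55205 g = 552.05 mg
folic acid: 0.409 mg × (610 mL / 200 mL) = 1.25 mg
cellobiose: 0.52 g × (610 mL / 200 mL) = 1.59 g
L-asparagine: 0.398 g × (610 mL / 200 mL) = 1.21 g
arabinose: 3.57 g × (610 mL / 200 mL) = 10.89 g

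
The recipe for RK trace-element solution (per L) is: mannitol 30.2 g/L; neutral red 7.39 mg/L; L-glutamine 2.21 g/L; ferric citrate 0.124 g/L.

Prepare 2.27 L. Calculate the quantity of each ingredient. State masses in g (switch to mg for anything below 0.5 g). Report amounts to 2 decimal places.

mannitol 68.55 g; neutral red 16.78 mg; L-glutamine 5.02 g; ferric citrate 281.48 mg

Scale factor relative to 1 L: 2.27.
mannitol: 30.2 g/L × 2.27 L = 68.55 g
neutral red: 7.39 mg/L × 2.27 L = 16.78 mg
L-glutamine: 2.21 g/L × 2.27 L = 5.02 g
ferric citrate: 0.124 g/L × 2.27 L = 0.28148 g = 281.48 mg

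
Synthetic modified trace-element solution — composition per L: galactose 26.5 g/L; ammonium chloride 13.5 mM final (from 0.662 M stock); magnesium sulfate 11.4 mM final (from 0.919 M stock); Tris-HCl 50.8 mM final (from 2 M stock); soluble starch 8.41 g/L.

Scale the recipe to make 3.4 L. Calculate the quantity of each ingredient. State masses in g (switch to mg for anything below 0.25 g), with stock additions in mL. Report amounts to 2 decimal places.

Working volume: 3.4 L.
galactose: 26.5 g/L × 3.4 L = 90.10 g
ammonium chloride: dilute stock: 13.5 mM × 3400 mL ÷ 662 mM = 69.34 mL
magnesium sulfate: V = C2·V2/C1 = 11.4 mM × 3400 mL ÷ 919 mM = 42.18 mL
Tris-HCl: dilute stock: 50.8 mM × 3400 mL ÷ 2000 mM = 86.36 mL
soluble starch: 8.41 g/L × 3.4 L = 28.59 g

galactose 90.10 g; ammonium chloride 69.34 mL; magnesium sulfate 42.18 mL; Tris-HCl 86.36 mL; soluble starch 28.59 g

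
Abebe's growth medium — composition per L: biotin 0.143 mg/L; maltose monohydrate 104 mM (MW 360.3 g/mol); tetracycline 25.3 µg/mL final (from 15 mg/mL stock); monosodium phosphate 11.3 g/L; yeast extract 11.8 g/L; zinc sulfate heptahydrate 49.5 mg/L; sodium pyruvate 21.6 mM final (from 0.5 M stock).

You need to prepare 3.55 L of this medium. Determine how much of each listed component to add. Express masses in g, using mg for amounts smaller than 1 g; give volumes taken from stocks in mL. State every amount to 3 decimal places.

biotin 0.508 mg; maltose monohydrate 133.023 g; tetracycline 5.988 mL; monosodium phosphate 40.115 g; yeast extract 41.890 g; zinc sulfate heptahydrate 175.725 mg; sodium pyruvate 153.360 mL

Scale factor relative to 1 L: 3.55.
biotin: 0.143 mg/L × 3.55 L = 0.508 mg
maltose monohydrate: 104 mmol/L × 360.3 g/mol × 3.55 L ÷ 1000 = 133.023 g
tetracycline: dilute stock: 25.3 µg/mL × 3550 mL ÷ 15000 µg/mL = 5.988 mL
monosodium phosphate: 11.3 g/L × 3.55 L = 40.115 g
yeast extract: 11.8 g/L × 3.55 L = 41.890 g
zinc sulfate heptahydrate: 49.5 mg/L × 3.55 L = 175.725 mg
sodium pyruvate: C1V1 = C2V2 → 21.6 mM × 3550 mL ÷ 500 mM = 153.360 mL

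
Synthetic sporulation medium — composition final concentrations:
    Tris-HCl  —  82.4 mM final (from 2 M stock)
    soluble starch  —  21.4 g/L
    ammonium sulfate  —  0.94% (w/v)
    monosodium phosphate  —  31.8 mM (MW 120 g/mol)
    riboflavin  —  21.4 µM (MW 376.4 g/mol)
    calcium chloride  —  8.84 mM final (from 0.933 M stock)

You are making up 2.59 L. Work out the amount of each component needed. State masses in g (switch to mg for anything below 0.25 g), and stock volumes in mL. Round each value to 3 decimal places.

Tris-HCl 106.708 mL; soluble starch 55.426 g; ammonium sulfate 24.346 g; monosodium phosphate 9.883 g; riboflavin 20.862 mg; calcium chloride 24.540 mL

Scale factor relative to 1 L: 2.59.
Tris-HCl: C1V1 = C2V2 → 82.4 mM × 2590 mL ÷ 2000 mM = 106.708 mL
soluble starch: 21.4 g/L × 2.59 L = 55.426 g
ammonium sulfate: 0.94% w/v = 9.4 g/L → 9.4 × 2.59 L = 24.346 g
monosodium phosphate: 31.8 mmol/L × 120 g/mol × 2.59 L ÷ 1000 = 9.883 g
riboflavin: 21.4 µmol/L × 376.4 g/mol × 2.59 L ÷ 1000 = 20.862 mg
calcium chloride: dilute stock: 8.84 mM × 2590 mL ÷ 933 mM = 24.540 mL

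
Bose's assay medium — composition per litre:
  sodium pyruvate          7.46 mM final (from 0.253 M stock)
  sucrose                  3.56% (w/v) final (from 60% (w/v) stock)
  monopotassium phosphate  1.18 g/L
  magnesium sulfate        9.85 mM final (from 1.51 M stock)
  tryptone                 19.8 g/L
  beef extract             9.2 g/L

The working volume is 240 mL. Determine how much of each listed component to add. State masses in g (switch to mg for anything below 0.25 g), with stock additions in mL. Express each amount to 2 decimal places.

sodium pyruvate 7.08 mL; sucrose 14.24 mL; monopotassium phosphate 0.28 g; magnesium sulfate 1.57 mL; tryptone 4.75 g; beef extract 2.21 g

Scale factor relative to 1 L: 0.24.
sodium pyruvate: dilute stock: 7.46 mM × 240 mL ÷ 253 mM = 7.08 mL
sucrose: V = C2·V2/C1 = 3.56% ÷ 60% × 240 mL = 14.24 mL
monopotassium phosphate: 1.18 g/L × 0.24 L = 0.28 g
magnesium sulfate: C1V1 = C2V2 → 9.85 mM × 240 mL ÷ 1510 mM = 1.57 mL
tryptone: 19.8 g/L × 0.24 L = 4.75 g
beef extract: 9.2 g/L × 0.24 L = 2.21 g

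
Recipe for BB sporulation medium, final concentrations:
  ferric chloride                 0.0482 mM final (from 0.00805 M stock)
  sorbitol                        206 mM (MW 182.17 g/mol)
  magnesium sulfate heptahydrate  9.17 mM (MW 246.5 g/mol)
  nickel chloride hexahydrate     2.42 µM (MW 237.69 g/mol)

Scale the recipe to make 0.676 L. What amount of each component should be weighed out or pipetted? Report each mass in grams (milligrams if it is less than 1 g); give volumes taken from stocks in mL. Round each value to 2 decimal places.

ferric chloride 4.05 mL; sorbitol 25.37 g; magnesium sulfate heptahydrate 1.53 g; nickel chloride hexahydrate 0.39 mg

Working volume: 0.676 L.
ferric chloride: dilute stock: 0.0482 mM × 676 mL ÷ 8.05 mM = 4.05 mL
sorbitol: 206 mmol/L × 182.17 g/mol × 0.676 L ÷ 1000 = 25.37 g
magnesium sulfate heptahydrate: 9.17 mmol/L × 246.5 g/mol × 0.676 L ÷ 1000 = 1.53 g
nickel chloride hexahydrate: 2.42 µmol/L × 237.69 g/mol × 0.676 L ÷ 1000 = 0.39 mg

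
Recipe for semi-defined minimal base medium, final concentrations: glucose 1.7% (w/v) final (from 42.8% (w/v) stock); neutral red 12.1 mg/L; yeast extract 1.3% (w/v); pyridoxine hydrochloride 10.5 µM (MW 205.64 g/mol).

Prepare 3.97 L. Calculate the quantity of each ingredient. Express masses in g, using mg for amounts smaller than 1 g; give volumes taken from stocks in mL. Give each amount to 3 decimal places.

glucose 157.687 mL; neutral red 48.037 mg; yeast extract 51.610 g; pyridoxine hydrochloride 8.572 mg

Working volume: 3.97 L.
glucose: C1V1 = C2V2 → 1.7% ÷ 42.8% × 3970 mL = 157.687 mL
neutral red: 12.1 mg/L × 3.97 L = 48.037 mg
yeast extract: 1.3% w/v = 13 g/L → 13 × 3.97 L = 51.610 g
pyridoxine hydrochloride: 10.5 µmol/L × 205.64 g/mol × 3.97 L ÷ 1000 = 8.572 mg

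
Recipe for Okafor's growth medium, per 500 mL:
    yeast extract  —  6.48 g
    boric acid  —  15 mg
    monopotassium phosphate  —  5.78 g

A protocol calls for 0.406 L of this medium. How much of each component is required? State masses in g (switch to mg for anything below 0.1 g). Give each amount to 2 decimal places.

yeast extract 5.26 g; boric acid 12.18 mg; monopotassium phosphate 4.69 g

Ratio of target to recipe volume: 406 / 500 = 0.812.
yeast extract: 6.48 g × (406 mL / 500 mL) = 5.26 g
boric acid: 15 mg × (406 mL / 500 mL) = 12.18 mg
monopotassium phosphate: 5.78 g × (406 mL / 500 mL) = 4.69 g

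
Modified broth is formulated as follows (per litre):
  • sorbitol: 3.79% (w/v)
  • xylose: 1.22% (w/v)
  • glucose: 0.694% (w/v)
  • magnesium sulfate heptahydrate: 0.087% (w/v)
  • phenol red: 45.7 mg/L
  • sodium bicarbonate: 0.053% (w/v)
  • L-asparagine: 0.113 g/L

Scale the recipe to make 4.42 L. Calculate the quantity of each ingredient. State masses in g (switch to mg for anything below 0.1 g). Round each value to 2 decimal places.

sorbitol 167.52 g; xylose 53.92 g; glucose 30.67 g; magnesium sulfate heptahydrate 3.85 g; phenol red 0.20 g; sodium bicarbonate 2.34 g; L-asparagine 0.50 g

Scale factor relative to 1 L: 4.42.
sorbitol: 3.79% w/v = 37.9 g/L → 37.9 × 4.42 L = 167.52 g
xylose: 1.22% w/v = 12.2 g/L → 12.2 × 4.42 L = 53.92 g
glucose: 0.694% w/v = 6.94 g/L → 6.94 × 4.42 L = 30.67 g
magnesium sulfate heptahydrate: 0.087% w/v = 0.87 g/L → 0.87 × 4.42 L = 3.85 g
phenol red: 45.7 mg/L × 4.42 L = 201.994 mg = 0.20 g
sodium bicarbonate: 0.053% w/v = 0.53 g/L → 0.53 × 4.42 L = 2.34 g
L-asparagine: 0.113 g/L × 4.42 L = 0.50 g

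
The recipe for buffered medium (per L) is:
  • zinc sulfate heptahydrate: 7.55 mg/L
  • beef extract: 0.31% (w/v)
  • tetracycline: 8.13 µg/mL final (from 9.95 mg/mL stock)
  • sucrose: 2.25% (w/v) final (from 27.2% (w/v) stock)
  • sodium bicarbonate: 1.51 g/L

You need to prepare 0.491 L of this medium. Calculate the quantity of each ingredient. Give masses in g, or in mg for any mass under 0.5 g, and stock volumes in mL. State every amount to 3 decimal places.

zinc sulfate heptahydrate 3.707 mg; beef extract 1.522 g; tetracycline 0.401 mL; sucrose 40.616 mL; sodium bicarbonate 0.741 g

Scale factor relative to 1 L: 0.491.
zinc sulfate heptahydrate: 7.55 mg/L × 0.491 L = 3.707 mg
beef extract: 0.31% w/v = 3.1 g/L → 3.1 × 0.491 L = 1.522 g
tetracycline: C1V1 = C2V2 → 8.13 µg/mL × 491 mL ÷ 9950 µg/mL = 0.401 mL
sucrose: C1V1 = C2V2 → 2.25% ÷ 27.2% × 491 mL = 40.616 mL
sodium bicarbonate: 1.51 g/L × 0.491 L = 0.741 g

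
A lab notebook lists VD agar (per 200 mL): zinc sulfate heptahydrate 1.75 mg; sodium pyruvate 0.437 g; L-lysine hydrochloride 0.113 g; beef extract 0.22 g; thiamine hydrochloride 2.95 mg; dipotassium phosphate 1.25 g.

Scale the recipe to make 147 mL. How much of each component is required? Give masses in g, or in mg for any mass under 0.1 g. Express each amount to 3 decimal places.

zinc sulfate heptahydrate 1.286 mg; sodium pyruvate 0.321 g; L-lysine hydrochloride 83.055 mg; beef extract 0.162 g; thiamine hydrochloride 2.168 mg; dipotassium phosphate 0.919 g

Ratio of target to recipe volume: 147 / 200 = 0.735.
zinc sulfate heptahydrate: 1.75 mg × (147 mL / 200 mL) = 1.286 mg
sodium pyruvate: 0.437 g × (147 mL / 200 mL) = 0.321 g
L-lysine hydrochloride: 0.113 g × (147 mL / 200 mL) = 0.083055 g = 83.055 mg
beef extract: 0.22 g × (147 mL / 200 mL) = 0.162 g
thiamine hydrochloride: 2.95 mg × (147 mL / 200 mL) = 2.168 mg
dipotassium phosphate: 1.25 g × (147 mL / 200 mL) = 0.919 g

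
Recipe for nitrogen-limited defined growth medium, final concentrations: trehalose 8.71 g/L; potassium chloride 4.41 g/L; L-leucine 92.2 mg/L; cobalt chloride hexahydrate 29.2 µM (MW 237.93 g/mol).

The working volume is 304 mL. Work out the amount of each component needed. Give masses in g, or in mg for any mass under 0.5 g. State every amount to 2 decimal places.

Working volume: 304 mL = 0.304 L.
trehalose: 8.71 g/L × 0.304 L = 2.65 g
potassium chloride: 4.41 g/L × 0.304 L = 1.34 g
L-leucine: 92.2 mg/L × 0.304 L = 28.03 mg
cobalt chloride hexahydrate: 29.2 µmol/L × 237.93 g/mol × 0.304 L ÷ 1000 = 2.11 mg

trehalose 2.65 g; potassium chloride 1.34 g; L-leucine 28.03 mg; cobalt chloride hexahydrate 2.11 mg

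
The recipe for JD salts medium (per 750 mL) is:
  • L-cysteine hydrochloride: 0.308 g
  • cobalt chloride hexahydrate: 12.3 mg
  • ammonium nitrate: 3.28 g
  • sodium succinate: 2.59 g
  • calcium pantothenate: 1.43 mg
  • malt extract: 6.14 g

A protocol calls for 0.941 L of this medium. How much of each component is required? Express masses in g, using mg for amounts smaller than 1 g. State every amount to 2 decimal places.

Scale factor = 941 mL / 750 mL = 1.25467.
L-cysteine hydrochloride: 0.308 g × (941 mL / 750 mL) = 0.386437 g = 386.44 mg
cobalt chloride hexahydrate: 12.3 mg × (941 mL / 750 mL) = 15.43 mg
ammonium nitrate: 3.28 g × (941 mL / 750 mL) = 4.12 g
sodium succinate: 2.59 g × (941 mL / 750 mL) = 3.25 g
calcium pantothenate: 1.43 mg × (941 mL / 750 mL) = 1.79 mg
malt extract: 6.14 g × (941 mL / 750 mL) = 7.70 g

L-cysteine hydrochloride 386.44 mg; cobalt chloride hexahydrate 15.43 mg; ammonium nitrate 4.12 g; sodium succinate 3.25 g; calcium pantothenate 1.79 mg; malt extract 7.70 g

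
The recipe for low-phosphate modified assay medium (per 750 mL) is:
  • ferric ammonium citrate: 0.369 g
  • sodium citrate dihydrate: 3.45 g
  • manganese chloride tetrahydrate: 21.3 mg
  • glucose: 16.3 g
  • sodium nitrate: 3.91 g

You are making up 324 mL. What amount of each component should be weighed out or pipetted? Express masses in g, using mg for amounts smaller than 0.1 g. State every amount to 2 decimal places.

Ratio of target to recipe volume: 324 / 750 = 0.432.
ferric ammonium citrate: 0.369 g × (324 mL / 750 mL) = 0.16 g
sodium citrate dihydrate: 3.45 g × (324 mL / 750 mL) = 1.49 g
manganese chloride tetrahydrate: 21.3 mg × (324 mL / 750 mL) = 9.20 mg
glucose: 16.3 g × (324 mL / 750 mL) = 7.04 g
sodium nitrate: 3.91 g × (324 mL / 750 mL) = 1.69 g

ferric ammonium citrate 0.16 g; sodium citrate dihydrate 1.49 g; manganese chloride tetrahydrate 9.20 mg; glucose 7.04 g; sodium nitrate 1.69 g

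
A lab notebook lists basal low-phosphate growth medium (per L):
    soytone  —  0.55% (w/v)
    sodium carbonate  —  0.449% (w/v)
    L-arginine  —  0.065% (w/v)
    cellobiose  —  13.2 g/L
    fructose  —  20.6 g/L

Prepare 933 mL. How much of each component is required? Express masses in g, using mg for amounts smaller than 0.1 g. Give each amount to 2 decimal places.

Scale factor relative to 1 L: 0.933.
soytone: 0.55% w/v = 5.5 g/L → 5.5 × 0.933 L = 5.13 g
sodium carbonate: 0.449 g per 100 mL × 933 mL ÷ 100 = 4.19 g
L-arginine: 0.065% w/v = 0.65 g/L → 0.65 × 0.933 L = 0.61 g
cellobiose: 13.2 g/L × 0.933 L = 12.32 g
fructose: 20.6 g/L × 0.933 L = 19.22 g

soytone 5.13 g; sodium carbonate 4.19 g; L-arginine 0.61 g; cellobiose 12.32 g; fructose 19.22 g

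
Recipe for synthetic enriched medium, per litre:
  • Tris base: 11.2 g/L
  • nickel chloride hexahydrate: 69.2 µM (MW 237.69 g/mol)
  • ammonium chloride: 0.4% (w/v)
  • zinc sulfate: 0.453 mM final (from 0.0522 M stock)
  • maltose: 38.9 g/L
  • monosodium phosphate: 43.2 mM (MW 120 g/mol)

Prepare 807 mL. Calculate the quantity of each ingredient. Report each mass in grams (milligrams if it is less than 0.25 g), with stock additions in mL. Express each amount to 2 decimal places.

Target volume = 807 mL = 0.807 L.
Tris base: 11.2 g/L × 0.807 L = 9.04 g
nickel chloride hexahydrate: 69.2 µmol/L × 237.69 g/mol × 0.807 L ÷ 1000 = 13.27 mg
ammonium chloride: 0.4 g per 100 mL × 807 mL ÷ 100 = 3.23 g
zinc sulfate: dilute stock: 0.453 mM × 807 mL ÷ 52.2 mM = 7.00 mL
maltose: 38.9 g/L × 0.807 L = 31.39 g
monosodium phosphate: 43.2 mmol/L × 120 g/mol × 0.807 L ÷ 1000 = 4.18 g

Tris base 9.04 g; nickel chloride hexahydrate 13.27 mg; ammonium chloride 3.23 g; zinc sulfate 7.00 mL; maltose 31.39 g; monosodium phosphate 4.18 g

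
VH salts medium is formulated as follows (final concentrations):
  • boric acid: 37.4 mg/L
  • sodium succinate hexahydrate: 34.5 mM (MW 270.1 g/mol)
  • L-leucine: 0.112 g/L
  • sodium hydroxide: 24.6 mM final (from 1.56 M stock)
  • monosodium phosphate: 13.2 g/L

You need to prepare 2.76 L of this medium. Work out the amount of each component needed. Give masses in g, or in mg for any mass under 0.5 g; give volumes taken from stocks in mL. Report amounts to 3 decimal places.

boric acid 103.224 mg; sodium succinate hexahydrate 25.719 g; L-leucine 309.120 mg; sodium hydroxide 43.523 mL; monosodium phosphate 36.432 g

Scale factor relative to 1 L: 2.76.
boric acid: 37.4 mg/L × 2.76 L = 103.224 mg
sodium succinate hexahydrate: 34.5 mmol/L × 270.1 g/mol × 2.76 L ÷ 1000 = 25.719 g
L-leucine: 0.112 g/L × 2.76 L = 0.30912 g = 309.120 mg
sodium hydroxide: V = C2·V2/C1 = 24.6 mM × 2760 mL ÷ 1560 mM = 43.523 mL
monosodium phosphate: 13.2 g/L × 2.76 L = 36.432 g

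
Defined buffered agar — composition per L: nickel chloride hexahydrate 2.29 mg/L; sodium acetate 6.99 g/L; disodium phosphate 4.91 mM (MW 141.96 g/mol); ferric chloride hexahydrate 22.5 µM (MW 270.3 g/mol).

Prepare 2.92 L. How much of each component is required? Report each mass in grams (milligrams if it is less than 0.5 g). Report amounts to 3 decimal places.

nickel chloride hexahydrate 6.687 mg; sodium acetate 20.411 g; disodium phosphate 2.035 g; ferric chloride hexahydrate 17.759 mg

Scale factor relative to 1 L: 2.92.
nickel chloride hexahydrate: 2.29 mg/L × 2.92 L = 6.687 mg
sodium acetate: 6.99 g/L × 2.92 L = 20.411 g
disodium phosphate: 4.91 mmol/L × 141.96 g/mol × 2.92 L ÷ 1000 = 2.035 g
ferric chloride hexahydrate: 22.5 µmol/L × 270.3 g/mol × 2.92 L ÷ 1000 = 17.759 mg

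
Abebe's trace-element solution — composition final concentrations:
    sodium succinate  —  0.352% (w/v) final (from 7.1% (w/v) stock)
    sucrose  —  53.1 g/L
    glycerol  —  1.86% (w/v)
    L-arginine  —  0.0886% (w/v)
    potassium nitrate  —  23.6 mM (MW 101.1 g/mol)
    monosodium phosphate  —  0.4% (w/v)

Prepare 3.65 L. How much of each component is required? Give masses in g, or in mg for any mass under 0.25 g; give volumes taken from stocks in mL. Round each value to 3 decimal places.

Working volume: 3.65 L.
sodium succinate: C1V1 = C2V2 → 0.352% ÷ 7.1% × 3650 mL = 180.958 mL
sucrose: 53.1 g/L × 3.65 L = 193.815 g
glycerol: 1.86% w/v = 18.6 g/L → 18.6 × 3.65 L = 67.890 g
L-arginine: 0.0886 g per 100 mL × 3650 mL ÷ 100 = 3.234 g
potassium nitrate: 23.6 mmol/L × 101.1 g/mol × 3.65 L ÷ 1000 = 8.709 g
monosodium phosphate: 0.4% w/v = 4 g/L → 4 × 3.65 L = 14.600 g

sodium succinate 180.958 mL; sucrose 193.815 g; glycerol 67.890 g; L-arginine 3.234 g; potassium nitrate 8.709 g; monosodium phosphate 14.600 g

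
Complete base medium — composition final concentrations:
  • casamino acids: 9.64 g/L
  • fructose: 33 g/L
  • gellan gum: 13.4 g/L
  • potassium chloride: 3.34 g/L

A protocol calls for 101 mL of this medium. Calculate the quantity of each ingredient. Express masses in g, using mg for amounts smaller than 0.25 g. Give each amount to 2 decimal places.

casamino acids 0.97 g; fructose 3.33 g; gellan gum 1.35 g; potassium chloride 0.34 g

Working volume: 101 mL = 0.101 L.
casamino acids: 9.64 g/L × 0.101 L = 0.97 g
fructose: 33 g/L × 0.101 L = 3.33 g
gellan gum: 13.4 g/L × 0.101 L = 1.35 g
potassium chloride: 3.34 g/L × 0.101 L = 0.34 g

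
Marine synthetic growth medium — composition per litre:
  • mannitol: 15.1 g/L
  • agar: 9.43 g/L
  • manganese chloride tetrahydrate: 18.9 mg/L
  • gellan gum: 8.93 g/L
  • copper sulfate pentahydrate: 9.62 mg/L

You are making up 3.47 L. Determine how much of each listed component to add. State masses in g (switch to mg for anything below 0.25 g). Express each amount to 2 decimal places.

Working volume: 3.47 L.
mannitol: 15.1 g/L × 3.47 L = 52.40 g
agar: 9.43 g/L × 3.47 L = 32.72 g
manganese chloride tetrahydrate: 18.9 mg/L × 3.47 L = 65.58 mg
gellan gum: 8.93 g/L × 3.47 L = 30.99 g
copper sulfate pentahydrate: 9.62 mg/L × 3.47 L = 33.38 mg

mannitol 52.40 g; agar 32.72 g; manganese chloride tetrahydrate 65.58 mg; gellan gum 30.99 g; copper sulfate pentahydrate 33.38 mg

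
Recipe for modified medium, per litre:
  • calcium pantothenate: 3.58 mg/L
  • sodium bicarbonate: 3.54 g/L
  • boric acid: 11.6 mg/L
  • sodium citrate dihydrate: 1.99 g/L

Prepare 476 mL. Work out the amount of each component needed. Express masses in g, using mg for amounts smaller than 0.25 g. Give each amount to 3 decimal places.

Target volume = 476 mL = 0.476 L.
calcium pantothenate: 3.58 mg/L × 0.476 L = 1.704 mg
sodium bicarbonate: 3.54 g/L × 0.476 L = 1.685 g
boric acid: 11.6 mg/L × 0.476 L = 5.522 mg
sodium citrate dihydrate: 1.99 g/L × 0.476 L = 0.947 g

calcium pantothenate 1.704 mg; sodium bicarbonate 1.685 g; boric acid 5.522 mg; sodium citrate dihydrate 0.947 g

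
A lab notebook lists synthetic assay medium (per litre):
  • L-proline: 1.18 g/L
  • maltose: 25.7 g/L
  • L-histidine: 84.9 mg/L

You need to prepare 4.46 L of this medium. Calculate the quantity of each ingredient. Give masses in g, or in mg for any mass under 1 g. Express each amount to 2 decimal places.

Scale factor relative to 1 L: 4.46.
L-proline: 1.18 g/L × 4.46 L = 5.26 g
maltose: 25.7 g/L × 4.46 L = 114.62 g
L-histidine: 84.9 mg/L × 4.46 L = 378.65 mg

L-proline 5.26 g; maltose 114.62 g; L-histidine 378.65 mg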